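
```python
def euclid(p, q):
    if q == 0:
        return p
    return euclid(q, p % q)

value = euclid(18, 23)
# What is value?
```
Call trace:
euclid(p=18, q=23)
  euclid(p=23, q=18)
    euclid(p=18, q=5)
      euclid(p=5, q=3)
        euclid(p=3, q=2)
          euclid(p=2, q=1)
            euclid(p=1, q=0)
            -> return 1
          -> return 1
        -> return 1
      -> return 1
    -> return 1
  -> return 1
-> return 1

Final answer: 1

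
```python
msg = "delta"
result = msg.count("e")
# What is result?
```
Trace:
  msg='delta'
  msg='delta', result=1

Final answer: 1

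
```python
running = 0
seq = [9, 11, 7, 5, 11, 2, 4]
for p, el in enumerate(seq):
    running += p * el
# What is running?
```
Trace:
  running=0
  running=0, p=0, el=9
  running=11, p=1, el=11
  running=25, p=2, el=7
  running=40, p=3, el=5
  running=84, p=4, el=11
  running=94, p=5, el=2
  running=118, p=6, el=4

Final answer: 118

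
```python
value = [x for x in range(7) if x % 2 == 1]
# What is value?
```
Trace:
  x=0
  x=1
  x=2
  x=3
  x=4
  x=5
  x=6
  value=[1, 3, 5]

Final answer: [1, 3, 5]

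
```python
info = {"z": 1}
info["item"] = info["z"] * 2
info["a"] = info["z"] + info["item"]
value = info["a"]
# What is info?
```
Trace:
  info={'z': 1}
  info={'z': 1, 'item': 2}
  info={'z': 1, 'item': 2, 'a': 3}
  info={'z': 1, 'item': 2, 'a': 3}, value=3

Final answer: {'z': 1, 'item': 2, 'a': 3}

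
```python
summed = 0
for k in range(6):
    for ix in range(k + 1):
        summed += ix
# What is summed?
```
Trace:
  summed=0
  summed=0, k=0, ix=0
  summed=0, k=1, ix=0
  summed=1, k=1, ix=1
  summed=1, k=2, ix=0
  summed=2, k=2, ix=1
  summed=4, k=2, ix=2
  summed=4, k=3, ix=0
  summed=5, k=3, ix=1
  summed=7, k=3, ix=2
  summed=10, k=3, ix=3
  summed=10, k=4, ix=0
  summed=11, k=4, ix=1
  summed=13, k=4, ix=2
  summed=16, k=4, ix=3
  summed=20, k=4, ix=4
  summed=20, k=5, ix=0
  summed=21, k=5, ix=1
  summed=23, k=5, ix=2
  summed=26, k=5, ix=3
  summed=30, k=5, ix=4
  summed=35, k=5, ix=5

Final answer: 35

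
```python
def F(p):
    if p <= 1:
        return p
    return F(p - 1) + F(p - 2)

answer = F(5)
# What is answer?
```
Call trace (a repeated sub-call is expanded the first time; later identical calls just restate its return value):
F(p=5)
  F(p=4)
    F(p=3)
      F(p=2)
        F(p=1)
        -> return 1
        F(p=0)
        -> return 0
      -> return 1
      F(p=1)
      -> return 1
    -> return 2
    F(p=2) -> return 1  (same call as traced above)
  -> return 3
  F(p=3) -> return 2  (same call as traced above)
-> return 5

Final answer: 5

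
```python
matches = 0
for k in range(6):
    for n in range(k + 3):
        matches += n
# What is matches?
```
Trace:
  matches=0
  matches=0, k=0, n=0
  matches=1, k=0, n=1
  matches=3, k=0, n=2
  matches=3, k=1, n=0
  matches=4, k=1, n=1
  matches=6, k=1, n=2
  matches=9, k=1, n=3
  matches=9, k=2, n=0
  matches=10, k=2, n=1
  matches=12, k=2, n=2
  matches=15, k=2, n=3
  matches=19, k=2, n=4
  matches=19, k=3, n=0
  matches=20, k=3, n=1
  matches=22, k=3, n=2
  matches=25, k=3, n=3
  matches=29, k=3, n=4
  matches=34, k=3, n=5
  matches=34, k=4, n=0
  matches=35, k=4, n=1
  matches=37, k=4, n=2
  matches=40, k=4, n=3
  matches=44, k=4, n=4
  matches=49, k=4, n=5
  matches=55, k=4, n=6
  matches=55, k=5, n=0
  matches=56, k=5, n=1
  matches=58, k=5, n=2
  matches=61, k=5, n=3
  matches=65, k=5, n=4
  matches=70, k=5, n=5
  matches=76, k=5, n=6
  matches=83, k=5, n=7

Final answer: 83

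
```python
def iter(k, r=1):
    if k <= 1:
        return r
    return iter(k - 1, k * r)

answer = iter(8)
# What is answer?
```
Call trace:
iter(k=8, r=1)
  iter(k=7, r=8)
    iter(k=6, r=56)
      iter(k=5, r=336)
        iter(k=4, r=1680)
          iter(k=3, r=6720)
            iter(k=2, r=20160)
              iter(k=1, r=40320)
              -> return 40320
            -> return 40320
          -> return 40320
        -> return 40320
      -> return 40320
    -> return 40320
  -> return 40320
-> return 40320

Final answer: 40320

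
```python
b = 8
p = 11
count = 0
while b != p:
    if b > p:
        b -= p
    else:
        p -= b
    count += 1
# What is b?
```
Trace:
  b=8
  b=8, p=11
  b=8, p=11, count=0
  b=8, p=3, count=1
  b=5, p=3, count=2
  b=2, p=3, count=3
  b=2, p=1, count=4
  b=1, p=1, count=5

Final answer: 1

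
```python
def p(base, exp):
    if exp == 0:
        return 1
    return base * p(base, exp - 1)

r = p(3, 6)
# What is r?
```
Call trace:
p(base=3, exp=6)
  p(base=3, exp=5)
    p(base=3, exp=4)
      p(base=3, exp=3)
        p(base=3, exp=2)
          p(base=3, exp=1)
            p(base=3, exp=0)
            -> return 1
          -> return 3
        -> return 9
      -> return 27
    -> return 81
  -> return 243
-> return 729

Final answer: 729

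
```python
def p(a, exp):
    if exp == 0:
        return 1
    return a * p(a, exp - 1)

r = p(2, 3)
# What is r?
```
Call trace:
p(a=2, exp=3)
  p(a=2, exp=2)
    p(a=2, exp=1)
      p(a=2, exp=0)
      -> return 1
    -> return 2
  -> return 4
-> return 8

Final answer: 8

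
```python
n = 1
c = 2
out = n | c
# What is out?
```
Trace:
  n=1
  n=1, c=2
  n=1, c=2, out=3

Final answer: 3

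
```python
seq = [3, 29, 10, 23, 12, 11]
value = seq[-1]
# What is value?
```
Trace:
  seq=[3, 29, 10, 23, 12, 11]
  seq=[3, 29, 10, 23, 12, 11], value=11

Final answer: 11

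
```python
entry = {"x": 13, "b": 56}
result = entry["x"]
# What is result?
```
Trace:
  entry={'x': 13, 'b': 56}
  entry={'x': 13, 'b': 56}, result=13

Final answer: 13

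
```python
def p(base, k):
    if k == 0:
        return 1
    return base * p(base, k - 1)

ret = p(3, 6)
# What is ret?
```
Call trace:
p(base=3, k=6)
  p(base=3, k=5)
    p(base=3, k=4)
      p(base=3, k=3)
        p(base=3, k=2)
          p(base=3, k=1)
            p(base=3, k=0)
            -> return 1
          -> return 3
        -> return 9
      -> return 27
    -> return 81
  -> return 243
-> return 729

Final answer: 729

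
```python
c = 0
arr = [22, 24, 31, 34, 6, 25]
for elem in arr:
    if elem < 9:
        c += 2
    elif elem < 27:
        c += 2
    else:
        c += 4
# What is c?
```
Trace:
  c=0
  c=2, elem=22
  c=4, elem=24
  c=8, elem=31
  c=12, elem=34
  c=14, elem=6
  c=16, elem=25

Final answer: 16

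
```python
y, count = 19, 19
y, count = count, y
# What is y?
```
Trace:
  y=19, count=19
  y=19, count=19

Final answer: 19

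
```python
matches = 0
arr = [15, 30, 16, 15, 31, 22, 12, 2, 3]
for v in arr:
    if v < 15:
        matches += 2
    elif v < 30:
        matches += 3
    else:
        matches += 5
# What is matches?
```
Trace:
  matches=0
  matches=3, v=15
  matches=8, v=30
  matches=11, v=16
  matches=14, v=15
  matches=19, v=31
  matches=22, v=22
  matches=24, v=12
  matches=26, v=2
  matches=28, v=3

Final answer: 28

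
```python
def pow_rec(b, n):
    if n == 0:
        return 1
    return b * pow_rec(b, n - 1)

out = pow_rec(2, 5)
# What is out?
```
Call trace:
pow_rec(b=2, n=5)
  pow_rec(b=2, n=4)
    pow_rec(b=2, n=3)
      pow_rec(b=2, n=2)
        pow_rec(b=2, n=1)
          pow_rec(b=2, n=0)
          -> return 1
        -> return 2
      -> return 4
    -> return 8
  -> return 16
-> return 32

Final answer: 32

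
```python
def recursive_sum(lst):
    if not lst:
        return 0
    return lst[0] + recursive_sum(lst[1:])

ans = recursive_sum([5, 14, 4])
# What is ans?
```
Call trace:
recursive_sum(lst=[5, 14, 4])
  recursive_sum(lst=[14, 4])
    recursive_sum(lst=[4])
      recursive_sum(lst=[])
      -> return 0
    -> return 4
  -> return 18
-> return 23

Final answer: 23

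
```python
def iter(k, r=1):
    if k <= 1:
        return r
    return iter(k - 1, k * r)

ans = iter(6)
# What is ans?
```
Call trace:
iter(k=6, r=1)
  iter(k=5, r=6)
    iter(k=4, r=30)
      iter(k=3, r=120)
        iter(k=2, r=360)
          iter(k=1, r=720)
          -> return 720
        -> return 720
      -> return 720
    -> return 720
  -> return 720
-> return 720

Final answer: 720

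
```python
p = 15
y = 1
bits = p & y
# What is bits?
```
Trace:
  p=15
  p=15, y=1
  p=15, y=1, bits=1

Final answer: 1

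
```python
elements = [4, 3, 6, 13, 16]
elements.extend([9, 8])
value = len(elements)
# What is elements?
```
Trace:
  elements=[4, 3, 6, 13, 16]
  elements=[4, 3, 6, 13, 16, 9, 8]
  elements=[4, 3, 6, 13, 16, 9, 8], value=7

Final answer: [4, 3, 6, 13, 16, 9, 8]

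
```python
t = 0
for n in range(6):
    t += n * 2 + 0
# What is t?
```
Trace:
  t=0
  t=0, n=0
  t=2, n=1
  t=6, n=2
  t=12, n=3
  t=20, n=4
  t=30, n=5

Final answer: 30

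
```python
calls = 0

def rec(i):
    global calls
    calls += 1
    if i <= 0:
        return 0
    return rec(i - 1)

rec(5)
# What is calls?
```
Call trace:
rec(i=5)
  rec(i=4)
    rec(i=3)
      rec(i=2)
        rec(i=1)
          rec(i=0)
          -> return 0
        -> return 0
      -> return 0
    -> return 0
  -> return 0
-> return 0

calls is incremented once per call. rec is entered once for each i = 5, 4, 3, 2, 1, 0 (the i <= 0 call returns without recursing), i.e. 5 + 1 calls.
calls = 6

Final answer: 6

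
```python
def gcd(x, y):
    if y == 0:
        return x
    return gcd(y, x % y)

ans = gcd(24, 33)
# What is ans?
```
Call trace:
gcd(x=24, y=33)
  gcd(x=33, y=24)
    gcd(x=24, y=9)
      gcd(x=9, y=6)
        gcd(x=6, y=3)
          gcd(x=3, y=0)
          -> return 3
        -> return 3
      -> return 3
    -> return 3
  -> return 3
-> return 3

Final answer: 3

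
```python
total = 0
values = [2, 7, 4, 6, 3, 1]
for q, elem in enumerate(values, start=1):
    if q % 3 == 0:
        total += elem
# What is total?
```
Trace:
  total=0
  total=0, q=1, elem=2
  total=0, q=2, elem=7
  total=4, q=3, elem=4
  total=4, q=4, elem=6
  total=4, q=5, elem=3
  total=5, q=6, elem=1

Final answer: 5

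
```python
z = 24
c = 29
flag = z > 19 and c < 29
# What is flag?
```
Trace:
  z=24
  z=24, c=29
  z=24, c=29, flag=False

Final answer: False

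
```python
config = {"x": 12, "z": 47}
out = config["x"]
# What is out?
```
Trace:
  config={'x': 12, 'z': 47}
  config={'x': 12, 'z': 47}, out=12

Final answer: 12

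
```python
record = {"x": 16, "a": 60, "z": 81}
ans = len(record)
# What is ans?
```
Trace:
  record={'x': 16, 'a': 60, 'z': 81}
  record={'x': 16, 'a': 60, 'z': 81}, ans=3

Final answer: 3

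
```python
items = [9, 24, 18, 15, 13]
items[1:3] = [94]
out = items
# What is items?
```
Trace:
  items=[9, 24, 18, 15, 13]
  items=[9, 94, 15, 13]
  items=[9, 94, 15, 13], out=[9, 94, 15, 13]

Final answer: [9, 94, 15, 13]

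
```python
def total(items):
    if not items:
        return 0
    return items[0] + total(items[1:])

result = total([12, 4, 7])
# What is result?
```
Call trace:
total(items=[12, 4, 7])
  total(items=[4, 7])
    total(items=[7])
      total(items=[])
      -> return 0
    -> return 7
  -> return 11
-> return 23

Final answer: 23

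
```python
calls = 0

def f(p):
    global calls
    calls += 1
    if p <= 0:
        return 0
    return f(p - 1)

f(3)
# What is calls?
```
Call trace:
f(p=3)
  f(p=2)
    f(p=1)
      f(p=0)
      -> return 0
    -> return 0
  -> return 0
-> return 0

calls is incremented once per call. f is entered once for each p = 3, 2, 1, 0 (the p <= 0 call returns without recursing), i.e. 3 + 1 calls.
calls = 4

Final answer: 4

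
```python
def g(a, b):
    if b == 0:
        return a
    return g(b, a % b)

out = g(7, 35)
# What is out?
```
Call trace:
g(a=7, b=35)
  g(a=35, b=7)
    g(a=7, b=0)
    -> return 7
  -> return 7
-> return 7

Final answer: 7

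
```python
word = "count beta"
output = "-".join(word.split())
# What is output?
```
Trace:
  word='count beta'
  word='count beta', output='count-beta'

Final answer: 'count-beta'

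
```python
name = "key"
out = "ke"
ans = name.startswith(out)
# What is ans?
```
Trace:
  name='key'
  name='key', out='ke'
  name='key', out='ke', ans=True

Final answer: True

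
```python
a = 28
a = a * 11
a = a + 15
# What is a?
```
Trace:
  a=28
  a=308
  a=323

Final answer: 323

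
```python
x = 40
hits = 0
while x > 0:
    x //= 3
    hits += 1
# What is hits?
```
Trace:
  x=40
  x=40, hits=0
  x=13, hits=1
  x=4, hits=2
  x=1, hits=3
  x=0, hits=4

Final answer: 4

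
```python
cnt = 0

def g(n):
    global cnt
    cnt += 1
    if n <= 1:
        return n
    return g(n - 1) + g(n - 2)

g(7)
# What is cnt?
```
Call trace (a repeated sub-call is expanded the first time; later identical calls just restate its return value):
g(n=7)
  g(n=6)
    g(n=5)
      g(n=4)
        g(n=3)
          g(n=2)
            g(n=1)
            -> return 1
            g(n=0)
            -> return 0
          -> return 1
          g(n=1)
          -> return 1
        -> return 2
        g(n=2) -> return 1  (same call as traced above)
      -> return 3
      g(n=3) -> return 2  (same call as traced above)
    -> return 5
    g(n=4) -> return 3  (same call as traced above)
  -> return 8
  g(n=5) -> return 5  (same call as traced above)
-> return 13

cnt is incremented once per call, so count the calls in each subtree. Let C(n) = number of calls made by g(n).
C(0) = C(1) = 1 (base case, no recursion); C(n) = 1 + C(n - 1) + C(n - 2) otherwise.
C(2) = 1 + C(1) + C(0) = 1 + 1 + 1 = 3
C(3) = 1 + C(2) + C(1) = 1 + 3 + 1 = 5
C(4) = 1 + C(3) + C(2) = 1 + 5 + 3 = 9
C(5) = 1 + C(4) + C(3) = 1 + 9 + 5 = 15
C(6) = 1 + C(5) + C(4) = 1 + 15 + 9 = 25
C(7) = 1 + C(6) + C(5) = 1 + 25 + 15 = 41
cnt = C(7) = 41

Final answer: 41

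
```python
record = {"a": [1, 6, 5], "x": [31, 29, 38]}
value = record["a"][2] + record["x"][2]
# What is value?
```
Trace:
  record={'a': [1, 6, 5], 'x': [31, 29, 38]}
  record={'a': [1, 6, 5], 'x': [31, 29, 38]}, value=43

Final answer: 43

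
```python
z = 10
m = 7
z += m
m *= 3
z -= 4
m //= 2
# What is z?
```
Trace:
  z=10
  z=10, m=7
  z=17, m=7
  z=17, m=21
  z=13, m=21
  z=13, m=10

Final answer: 13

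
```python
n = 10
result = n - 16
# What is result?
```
Trace:
  n=10
  n=10, result=-6

Final answer: -6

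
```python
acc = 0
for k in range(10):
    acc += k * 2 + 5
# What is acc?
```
Trace:
  acc=0
  acc=5, k=0
  acc=12, k=1
  acc=21, k=2
  acc=32, k=3
  acc=45, k=4
  acc=60, k=5
  acc=77, k=6
  acc=96, k=7
  acc=117, k=8
  acc=140, k=9

Final answer: 140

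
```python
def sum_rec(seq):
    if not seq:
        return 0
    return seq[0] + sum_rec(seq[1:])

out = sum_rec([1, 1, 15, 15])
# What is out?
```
Call trace:
sum_rec(seq=[1, 1, 15, 15])
  sum_rec(seq=[1, 15, 15])
    sum_rec(seq=[15, 15])
      sum_rec(seq=[15])
        sum_rec(seq=[])
        -> return 0
      -> return 15
    -> return 30
  -> return 31
-> return 32

Final answer: 32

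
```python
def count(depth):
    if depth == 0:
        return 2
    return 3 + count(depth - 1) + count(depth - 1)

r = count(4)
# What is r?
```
Call trace (a repeated sub-call is expanded the first time; later identical calls just restate its return value):
count(depth=4)
  count(depth=3)
    count(depth=2)
      count(depth=1)
        count(depth=0)
        -> return 2
        count(depth=0)
        -> return 2
      -> return 7
      count(depth=1) -> return 7  (same call as traced above)
    -> return 17
    count(depth=2) -> return 17  (same call as traced above)
  -> return 37
  count(depth=3) -> return 37  (same call as traced above)
-> return 77

Final answer: 77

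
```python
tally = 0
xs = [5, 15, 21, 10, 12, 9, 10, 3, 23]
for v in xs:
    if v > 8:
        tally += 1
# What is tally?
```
Trace:
  tally=0
  tally=0, v=5
  tally=1, v=15
  tally=2, v=21
  tally=3, v=10
  tally=4, v=12
  tally=5, v=9
  tally=6, v=10
  tally=6, v=3
  tally=7, v=23

Final answer: 7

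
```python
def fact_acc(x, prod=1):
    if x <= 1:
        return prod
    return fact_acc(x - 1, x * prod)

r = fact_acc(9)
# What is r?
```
Call trace:
fact_acc(x=9, prod=1)
  fact_acc(x=8, prod=9)
    fact_acc(x=7, prod=72)
      fact_acc(x=6, prod=504)
        fact_acc(x=5, prod=3024)
          fact_acc(x=4, prod=15120)
            fact_acc(x=3, prod=60480)
              fact_acc(x=2, prod=181440)
                fact_acc(x=1, prod=362880)
                -> return 362880
              -> return 362880
            -> return 362880
          -> return 362880
        -> return 362880
      -> return 362880
    -> return 362880
  -> return 362880
-> return 362880

Final answer: 362880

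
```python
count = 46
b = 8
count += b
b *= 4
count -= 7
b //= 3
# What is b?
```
Trace:
  count=46
  count=46, b=8
  count=54, b=8
  count=54, b=32
  count=47, b=32
  count=47, b=10

Final answer: 10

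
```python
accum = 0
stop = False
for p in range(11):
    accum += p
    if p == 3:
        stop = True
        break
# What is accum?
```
Trace:
  accum=0
  accum=0, stop=False
  accum=0, stop=False, p=0
  accum=1, stop=False, p=1
  accum=3, stop=False, p=2
  accum=6, stop=True, p=3

Final answer: 6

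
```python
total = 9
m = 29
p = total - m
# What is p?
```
Trace:
  total=9
  total=9, m=29
  total=9, m=29, p=-20

Final answer: -20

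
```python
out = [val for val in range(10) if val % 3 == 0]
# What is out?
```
Trace:
  val=0
  val=1
  val=2
  val=3
  val=4
  val=5
  val=6
  val=7
  val=8
  val=9
  out=[0, 3, 6, 9]

Final answer: [0, 3, 6, 9]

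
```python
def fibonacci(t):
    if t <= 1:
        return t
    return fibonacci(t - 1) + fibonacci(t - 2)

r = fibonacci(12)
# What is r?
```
Call trace (a repeated sub-call is expanded the first time; later identical calls just restate its return value):
fibonacci(t=12)
  fibonacci(t=11)
    fibonacci(t=10)
      fibonacci(t=9)
        fibonacci(t=8)
          fibonacci(t=7)
            fibonacci(t=6)
              fibonacci(t=5)
                fibonacci(t=4)
                  fibonacci(t=3)
                    fibonacci(t=2)
                      fibonacci(t=1)
                      -> return 1
                      fibonacci(t=0)
                      -> return 0
                    -> return 1
                    fibonacci(t=1)
                    -> return 1
                  -> return 2
                  fibonacci(t=2) -> return 1  (same call as traced above)
                -> return 3
                fibonacci(t=3) -> return 2  (same call as traced above)
              -> return 5
              fibonacci(t=4) -> return 3  (same call as traced above)
            -> return 8
            fibonacci(t=5) -> return 5  (same call as traced above)
          -> return 13
          fibonacci(t=6) -> return 8  (same call as traced above)
        -> return 21
        fibonacci(t=7) -> return 13  (same call as traced above)
      -> return 34
      fibonacci(t=8) -> return 21  (same call as traced above)
    -> return 55
    fibonacci(t=9) -> return 34  (same call as traced above)
  -> return 89
  fibonacci(t=10) -> return 55  (same call as traced above)
-> return 144

Final answer: 144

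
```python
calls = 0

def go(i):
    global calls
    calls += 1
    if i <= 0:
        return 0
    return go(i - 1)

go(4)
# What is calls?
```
Call trace:
go(i=4)
  go(i=3)
    go(i=2)
      go(i=1)
        go(i=0)
        -> return 0
      -> return 0
    -> return 0
  -> return 0
-> return 0

calls is incremented once per call. go is entered once for each i = 4, 3, 2, 1, 0 (the i <= 0 call returns without recursing), i.e. 4 + 1 calls.
calls = 5

Final answer: 5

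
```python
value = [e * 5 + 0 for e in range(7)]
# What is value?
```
Trace:
  e=0
  e=1
  e=2
  e=3
  e=4
  e=5
  e=6
  value=[0, 5, 10, 15, 20, 25, 30]

Final answer: [0, 5, 10, 15, 20, 25, 30]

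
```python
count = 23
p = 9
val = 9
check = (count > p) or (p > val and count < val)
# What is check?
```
Trace:
  count=23
  count=23, p=9
  count=23, p=9, val=9
  count=23, p=9, val=9, check=True

Final answer: True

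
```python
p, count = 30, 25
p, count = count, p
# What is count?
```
Trace:
  p=30, count=25
  p=25, count=30

Final answer: 30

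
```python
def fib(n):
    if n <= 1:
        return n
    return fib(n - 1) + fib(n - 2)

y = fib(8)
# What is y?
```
Call trace (a repeated sub-call is expanded the first time; later identical calls just restate its return value):
fib(n=8)
  fib(n=7)
    fib(n=6)
      fib(n=5)
        fib(n=4)
          fib(n=3)
            fib(n=2)
              fib(n=1)
              -> return 1
              fib(n=0)
              -> return 0
            -> return 1
            fib(n=1)
            -> return 1
          -> return 2
          fib(n=2) -> return 1  (same call as traced above)
        -> return 3
        fib(n=3) -> return 2  (same call as traced above)
      -> return 5
      fib(n=4) -> return 3  (same call as traced above)
    -> return 8
    fib(n=5) -> return 5  (same call as traced above)
  -> return 13
  fib(n=6) -> return 8  (same call as traced above)
-> return 21

Final answer: 21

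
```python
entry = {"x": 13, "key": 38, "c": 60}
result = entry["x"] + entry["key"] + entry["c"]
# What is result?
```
Trace:
  entry={'x': 13, 'key': 38, 'c': 60}
  entry={'x': 13, 'key': 38, 'c': 60}, result=111

Final answer: 111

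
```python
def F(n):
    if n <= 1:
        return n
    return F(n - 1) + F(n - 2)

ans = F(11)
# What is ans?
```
Call trace (a repeated sub-call is expanded the first time; later identical calls just restate its return value):
F(n=11)
  F(n=10)
    F(n=9)
      F(n=8)
        F(n=7)
          F(n=6)
            F(n=5)
              F(n=4)
                F(n=3)
                  F(n=2)
                    F(n=1)
                    -> return 1
                    F(n=0)
                    -> return 0
                  -> return 1
                  F(n=1)
                  -> return 1
                -> return 2
                F(n=2) -> return 1  (same call as traced above)
              -> return 3
              F(n=3) -> return 2  (same call as traced above)
            -> return 5
            F(n=4) -> return 3  (same call as traced above)
          -> return 8
          F(n=5) -> return 5  (same call as traced above)
        -> return 13
        F(n=6) -> return 8  (same call as traced above)
      -> return 21
      F(n=7) -> return 13  (same call as traced above)
    -> return 34
    F(n=8) -> return 21  (same call as traced above)
  -> return 55
  F(n=9) -> return 34  (same call as traced above)
-> return 89

Final answer: 89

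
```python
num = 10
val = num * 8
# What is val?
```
Trace:
  num=10
  num=10, val=80

Final answer: 80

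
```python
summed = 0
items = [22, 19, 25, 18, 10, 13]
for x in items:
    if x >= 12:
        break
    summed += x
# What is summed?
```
Trace:
  summed=0
  summed=0, x=22

Final answer: 0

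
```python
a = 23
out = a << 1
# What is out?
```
Trace:
  a=23
  a=23, out=46

Final answer: 46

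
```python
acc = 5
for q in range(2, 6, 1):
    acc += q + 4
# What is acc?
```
Trace:
  acc=5
  acc=11, q=2
  acc=18, q=3
  acc=26, q=4
  acc=35, q=5

Final answer: 35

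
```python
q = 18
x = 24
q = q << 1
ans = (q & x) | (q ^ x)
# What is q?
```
Trace:
  q=18
  q=18, x=24
  q=36, x=24
  q=36, x=24, ans=60

Final answer: 36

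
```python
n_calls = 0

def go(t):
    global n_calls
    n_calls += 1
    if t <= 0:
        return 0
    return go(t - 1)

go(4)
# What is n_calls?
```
Call trace:
go(t=4)
  go(t=3)
    go(t=2)
      go(t=1)
        go(t=0)
        -> return 0
      -> return 0
    -> return 0
  -> return 0
-> return 0

n_calls is incremented once per call. go is entered once for each t = 4, 3, 2, 1, 0 (the t <= 0 call returns without recursing), i.e. 4 + 1 calls.
n_calls = 5

Final answer: 5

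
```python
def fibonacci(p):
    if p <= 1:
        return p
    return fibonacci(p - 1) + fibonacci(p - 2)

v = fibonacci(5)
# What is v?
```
Call trace (a repeated sub-call is expanded the first time; later identical calls just restate its return value):
fibonacci(p=5)
  fibonacci(p=4)
    fibonacci(p=3)
      fibonacci(p=2)
        fibonacci(p=1)
        -> return 1
        fibonacci(p=0)
        -> return 0
      -> return 1
      fibonacci(p=1)
      -> return 1
    -> return 2
    fibonacci(p=2) -> return 1  (same call as traced above)
  -> return 3
  fibonacci(p=3) -> return 2  (same call as traced above)
-> return 5

Final answer: 5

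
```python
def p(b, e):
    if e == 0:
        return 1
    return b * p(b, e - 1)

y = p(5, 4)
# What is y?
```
Call trace:
p(b=5, e=4)
  p(b=5, e=3)
    p(b=5, e=2)
      p(b=5, e=1)
        p(b=5, e=0)
        -> return 1
      -> return 5
    -> return 25
  -> return 125
-> return 625

Final answer: 625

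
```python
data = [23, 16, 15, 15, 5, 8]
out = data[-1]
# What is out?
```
Trace:
  data=[23, 16, 15, 15, 5, 8]
  data=[23, 16, 15, 15, 5, 8], out=8

Final answer: 8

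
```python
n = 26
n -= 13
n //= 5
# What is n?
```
Trace:
  n=26
  n=13
  n=2

Final answer: 2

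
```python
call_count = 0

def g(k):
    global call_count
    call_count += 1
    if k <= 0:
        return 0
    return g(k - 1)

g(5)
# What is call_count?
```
Call trace:
g(k=5)
  g(k=4)
    g(k=3)
      g(k=2)
        g(k=1)
          g(k=0)
          -> return 0
        -> return 0
      -> return 0
    -> return 0
  -> return 0
-> return 0

call_count is incremented once per call. g is entered once for each k = 5, 4, 3, 2, 1, 0 (the k <= 0 call returns without recursing), i.e. 5 + 1 calls.
call_count = 6

Final answer: 6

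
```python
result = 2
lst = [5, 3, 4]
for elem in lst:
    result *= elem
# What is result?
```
Trace:
  result=2
  result=10, elem=5
  result=30, elem=3
  result=120, elem=4

Final answer: 120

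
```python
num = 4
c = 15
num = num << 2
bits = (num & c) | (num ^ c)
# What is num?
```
Trace:
  num=4
  num=4, c=15
  num=16, c=15
  num=16, c=15, bits=31

Final answer: 16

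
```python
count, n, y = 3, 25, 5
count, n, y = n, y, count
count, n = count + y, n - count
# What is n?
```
Trace:
  count=3, n=25, y=5
  count=25, n=5, y=3
  count=28, n=-20, y=3

Final answer: -20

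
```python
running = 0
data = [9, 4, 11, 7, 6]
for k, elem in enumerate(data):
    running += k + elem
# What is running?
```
Trace:
  running=0
  running=9, k=0, elem=9
  running=14, k=1, elem=4
  running=27, k=2, elem=11
  running=37, k=3, elem=7
  running=47, k=4, elem=6

Final answer: 47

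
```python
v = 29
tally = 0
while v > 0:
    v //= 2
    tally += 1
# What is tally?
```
Trace:
  v=29
  v=29, tally=0
  v=14, tally=1
  v=7, tally=2
  v=3, tally=3
  v=1, tally=4
  v=0, tally=5

Final answer: 5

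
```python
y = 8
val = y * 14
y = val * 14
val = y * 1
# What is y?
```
Trace:
  y=8
  y=8, val=112
  y=1568, val=112
  y=1568, val=1568

Final answer: 1568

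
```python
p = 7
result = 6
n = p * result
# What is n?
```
Trace:
  p=7
  p=7, result=6
  p=7, result=6, n=42

Final answer: 42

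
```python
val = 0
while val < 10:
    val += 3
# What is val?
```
Trace:
  val=0
  val=3
  val=6
  val=9
  val=12

Final answer: 12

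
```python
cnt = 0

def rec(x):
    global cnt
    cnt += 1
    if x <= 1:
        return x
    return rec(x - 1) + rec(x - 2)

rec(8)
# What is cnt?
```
Call trace (a repeated sub-call is expanded the first time; later identical calls just restate its return value):
rec(x=8)
  rec(x=7)
    rec(x=6)
      rec(x=5)
        rec(x=4)
          rec(x=3)
            rec(x=2)
              rec(x=1)
              -> return 1
              rec(x=0)
              -> return 0
            -> return 1
            rec(x=1)
            -> return 1
          -> return 2
          rec(x=2) -> return 1  (same call as traced above)
        -> return 3
        rec(x=3) -> return 2  (same call as traced above)
      -> return 5
      rec(x=4) -> return 3  (same call as traced above)
    -> return 8
    rec(x=5) -> return 5  (same call as traced above)
  -> return 13
  rec(x=6) -> return 8  (same call as traced above)
-> return 21

cnt is incremented once per call, so count the calls in each subtree. Let C(x) = number of calls made by rec(x).
C(0) = C(1) = 1 (base case, no recursion); C(x) = 1 + C(x - 1) + C(x - 2) otherwise.
C(2) = 1 + C(1) + C(0) = 1 + 1 + 1 = 3
C(3) = 1 + C(2) + C(1) = 1 + 3 + 1 = 5
C(4) = 1 + C(3) + C(2) = 1 + 5 + 3 = 9
C(5) = 1 + C(4) + C(3) = 1 + 9 + 5 = 15
C(6) = 1 + C(5) + C(4) = 1 + 15 + 9 = 25
C(7) = 1 + C(6) + C(5) = 1 + 25 + 15 = 41
C(8) = 1 + C(7) + C(6) = 1 + 41 + 25 = 67
cnt = C(8) = 67

Final answer: 67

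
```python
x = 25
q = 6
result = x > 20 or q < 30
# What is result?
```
Trace:
  x=25
  x=25, q=6
  x=25, q=6, result=True

Final answer: True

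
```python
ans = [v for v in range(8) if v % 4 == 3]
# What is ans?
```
Trace:
  v=0
  v=1
  v=2
  v=3
  v=4
  v=5
  v=6
  v=7
  ans=[3, 7]

Final answer: [3, 7]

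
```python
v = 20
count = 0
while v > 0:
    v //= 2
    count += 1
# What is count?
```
Trace:
  v=20
  v=20, count=0
  v=10, count=1
  v=5, count=2
  v=2, count=3
  v=1, count=4
  v=0, count=5

Final answer: 5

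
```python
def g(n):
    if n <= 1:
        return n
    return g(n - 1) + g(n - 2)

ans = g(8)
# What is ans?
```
Call trace (a repeated sub-call is expanded the first time; later identical calls just restate its return value):
g(n=8)
  g(n=7)
    g(n=6)
      g(n=5)
        g(n=4)
          g(n=3)
            g(n=2)
              g(n=1)
              -> return 1
              g(n=0)
              -> return 0
            -> return 1
            g(n=1)
            -> return 1
          -> return 2
          g(n=2) -> return 1  (same call as traced above)
        -> return 3
        g(n=3) -> return 2  (same call as traced above)
      -> return 5
      g(n=4) -> return 3  (same call as traced above)
    -> return 8
    g(n=5) -> return 5  (same call as traced above)
  -> return 13
  g(n=6) -> return 8  (same call as traced above)
-> return 21

Final answer: 21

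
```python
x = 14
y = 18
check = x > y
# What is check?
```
Trace:
  x=14
  x=14, y=18
  x=14, y=18, check=False

Final answer: False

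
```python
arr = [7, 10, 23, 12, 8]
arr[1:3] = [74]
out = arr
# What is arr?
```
Trace:
  arr=[7, 10, 23, 12, 8]
  arr=[7, 74, 12, 8]
  arr=[7, 74, 12, 8], out=[7, 74, 12, 8]

Final answer: [7, 74, 12, 8]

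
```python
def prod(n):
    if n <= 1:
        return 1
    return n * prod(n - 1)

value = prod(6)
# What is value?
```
Call trace:
prod(n=6)
  prod(n=5)
    prod(n=4)
      prod(n=3)
        prod(n=2)
          prod(n=1)
          -> return 1
        -> return 2
      -> return 6
    -> return 24
  -> return 120
-> return 720

Final answer: 720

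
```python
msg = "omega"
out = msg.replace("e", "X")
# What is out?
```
Trace:
  msg='omega'
  msg='omega', out='omXga'

Final answer: 'omXga'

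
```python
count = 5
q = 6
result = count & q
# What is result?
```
Trace:
  count=5
  count=5, q=6
  count=5, q=6, result=4

Final answer: 4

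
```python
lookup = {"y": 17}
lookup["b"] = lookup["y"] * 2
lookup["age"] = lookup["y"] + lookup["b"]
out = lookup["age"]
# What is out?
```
Trace:
  lookup={'y': 17}
  lookup={'y': 17, 'b': 34}
  lookup={'y': 17, 'b': 34, 'age': 51}
  lookup={'y': 17, 'b': 34, 'age': 51}, out=51

Final answer: 51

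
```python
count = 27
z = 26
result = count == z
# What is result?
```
Trace:
  count=27
  count=27, z=26
  count=27, z=26, result=False

Final answer: False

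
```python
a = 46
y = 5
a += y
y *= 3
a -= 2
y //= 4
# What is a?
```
Trace:
  a=46
  a=46, y=5
  a=51, y=5
  a=51, y=15
  a=49, y=15
  a=49, y=3

Final answer: 49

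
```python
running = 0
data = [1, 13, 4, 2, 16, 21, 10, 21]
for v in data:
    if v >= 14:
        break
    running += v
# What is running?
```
Trace:
  running=0
  running=1, v=1
  running=14, v=13
  running=18, v=4
  running=20, v=2
  running=20, v=16

Final answer: 20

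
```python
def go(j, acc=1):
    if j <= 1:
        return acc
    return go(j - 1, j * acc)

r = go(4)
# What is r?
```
Call trace:
go(j=4, acc=1)
  go(j=3, acc=4)
    go(j=2, acc=12)
      go(j=1, acc=24)
      -> return 24
    -> return 24
  -> return 24
-> return 24

Final answer: 24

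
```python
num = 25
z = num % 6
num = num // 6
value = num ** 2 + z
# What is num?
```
Trace:
  num=25
  num=25, z=1
  num=4, z=1
  num=4, z=1, value=17

Final answer: 4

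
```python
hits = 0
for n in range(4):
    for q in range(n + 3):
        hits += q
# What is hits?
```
Trace:
  hits=0
  hits=0, n=0, q=0
  hits=1, n=0, q=1
  hits=3, n=0, q=2
  hits=3, n=1, q=0
  hits=4, n=1, q=1
  hits=6, n=1, q=2
  hits=9, n=1, q=3
  hits=9, n=2, q=0
  hits=10, n=2, q=1
  hits=12, n=2, q=2
  hits=15, n=2, q=3
  hits=19, n=2, q=4
  hits=19, n=3, q=0
  hits=20, n=3, q=1
  hits=22, n=3, q=2
  hits=25, n=3, q=3
  hits=29, n=3, q=4
  hits=34, n=3, q=5

Final answer: 34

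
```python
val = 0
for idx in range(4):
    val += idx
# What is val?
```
Trace:
  val=0
  val=0, idx=0
  val=1, idx=1
  val=3, idx=2
  val=6, idx=3

Final answer: 6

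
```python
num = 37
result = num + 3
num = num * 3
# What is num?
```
Trace:
  num=37
  num=37, result=40
  num=111, result=40

Final answer: 111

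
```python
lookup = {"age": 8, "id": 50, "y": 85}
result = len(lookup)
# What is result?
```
Trace:
  lookup={'age': 8, 'id': 50, 'y': 85}
  lookup={'age': 8, 'id': 50, 'y': 85}, result=3

Final answer: 3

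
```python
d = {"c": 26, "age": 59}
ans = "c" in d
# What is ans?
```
Trace:
  d={'c': 26, 'age': 59}
  d={'c': 26, 'age': 59}, ans=True

Final answer: True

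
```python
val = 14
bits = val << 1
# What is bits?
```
Trace:
  val=14
  val=14, bits=28

Final answer: 28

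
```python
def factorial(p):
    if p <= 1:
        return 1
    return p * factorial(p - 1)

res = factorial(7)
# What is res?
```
Call trace:
factorial(p=7)
  factorial(p=6)
    factorial(p=5)
      factorial(p=4)
        factorial(p=3)
          factorial(p=2)
            factorial(p=1)
            -> return 1
          -> return 2
        -> return 6
      -> return 24
    -> return 120
  -> return 720
-> return 5040

Final answer: 5040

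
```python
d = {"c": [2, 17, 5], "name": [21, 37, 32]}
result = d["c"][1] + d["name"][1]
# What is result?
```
Trace:
  d={'c': [2, 17, 5], 'name': [21, 37, 32]}
  d={'c': [2, 17, 5], 'name': [21, 37, 32]}, result=54

Final answer: 54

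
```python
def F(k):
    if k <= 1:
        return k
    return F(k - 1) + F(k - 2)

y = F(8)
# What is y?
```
Call trace (a repeated sub-call is expanded the first time; later identical calls just restate its return value):
F(k=8)
  F(k=7)
    F(k=6)
      F(k=5)
        F(k=4)
          F(k=3)
            F(k=2)
              F(k=1)
              -> return 1
              F(k=0)
              -> return 0
            -> return 1
            F(k=1)
            -> return 1
          -> return 2
          F(k=2) -> return 1  (same call as traced above)
        -> return 3
        F(k=3) -> return 2  (same call as traced above)
      -> return 5
      F(k=4) -> return 3  (same call as traced above)
    -> return 8
    F(k=5) -> return 5  (same call as traced above)
  -> return 13
  F(k=6) -> return 8  (same call as traced above)
-> return 21

Final answer: 21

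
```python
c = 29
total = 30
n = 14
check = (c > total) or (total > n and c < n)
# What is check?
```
Trace:
  c=29
  c=29, total=30
  c=29, total=30, n=14
  c=29, total=30, n=14, check=False

Final answer: False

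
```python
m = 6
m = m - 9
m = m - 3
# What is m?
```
Trace:
  m=6
  m=-3
  m=-6

Final answer: -6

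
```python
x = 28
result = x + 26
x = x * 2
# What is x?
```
Trace:
  x=28
  x=28, result=54
  x=56, result=54

Final answer: 56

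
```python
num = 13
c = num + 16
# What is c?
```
Trace:
  num=13
  num=13, c=29

Final answer: 29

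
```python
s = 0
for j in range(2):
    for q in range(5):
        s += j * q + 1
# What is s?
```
Trace:
  s=0
  s=1, j=0, q=0
  s=2, j=0, q=1
  s=3, j=0, q=2
  s=4, j=0, q=3
  s=5, j=0, q=4
  s=6, j=1, q=0
  s=8, j=1, q=1
  s=11, j=1, q=2
  s=15, j=1, q=3
  s=20, j=1, q=4

Final answer: 20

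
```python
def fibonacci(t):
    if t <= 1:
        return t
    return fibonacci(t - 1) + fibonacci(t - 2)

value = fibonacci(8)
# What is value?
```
Call trace (a repeated sub-call is expanded the first time; later identical calls just restate its return value):
fibonacci(t=8)
  fibonacci(t=7)
    fibonacci(t=6)
      fibonacci(t=5)
        fibonacci(t=4)
          fibonacci(t=3)
            fibonacci(t=2)
              fibonacci(t=1)
              -> return 1
              fibonacci(t=0)
              -> return 0
            -> return 1
            fibonacci(t=1)
            -> return 1
          -> return 2
          fibonacci(t=2) -> return 1  (same call as traced above)
        -> return 3
        fibonacci(t=3) -> return 2  (same call as traced above)
      -> return 5
      fibonacci(t=4) -> return 3  (same call as traced above)
    -> return 8
    fibonacci(t=5) -> return 5  (same call as traced above)
  -> return 13
  fibonacci(t=6) -> return 8  (same call as traced above)
-> return 21

Final answer: 21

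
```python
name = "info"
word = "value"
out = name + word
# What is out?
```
Trace:
  name='info'
  name='info', word='value'
  name='info', word='value', out='infovalue'

Final answer: 'infovalue'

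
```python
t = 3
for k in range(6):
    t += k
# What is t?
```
Trace:
  t=3
  t=3, k=0
  t=4, k=1
  t=6, k=2
  t=9, k=3
  t=13, k=4
  t=18, k=5

Final answer: 18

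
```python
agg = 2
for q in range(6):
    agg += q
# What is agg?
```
Trace:
  agg=2
  agg=2, q=0
  agg=3, q=1
  agg=5, q=2
  agg=8, q=3
  agg=12, q=4
  agg=17, q=5

Final answer: 17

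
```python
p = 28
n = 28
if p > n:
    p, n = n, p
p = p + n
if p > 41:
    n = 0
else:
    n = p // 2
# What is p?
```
Trace:
  p=28
  p=28, n=28
  p=28, n=28
  p=56, n=28
  p=56, n=0

Final answer: 56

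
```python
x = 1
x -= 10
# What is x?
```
Trace:
  x=1
  x=-9

Final answer: -9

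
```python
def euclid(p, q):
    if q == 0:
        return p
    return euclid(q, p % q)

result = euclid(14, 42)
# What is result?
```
Call trace:
euclid(p=14, q=42)
  euclid(p=42, q=14)
    euclid(p=14, q=0)
    -> return 14
  -> return 14
-> return 14

Final answer: 14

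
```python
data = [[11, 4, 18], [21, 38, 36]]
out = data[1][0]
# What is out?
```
Trace:
  data=[[11, 4, 18], [21, 38, 36]]
  data=[[11, 4, 18], [21, 38, 36]], out=21

Final answer: 21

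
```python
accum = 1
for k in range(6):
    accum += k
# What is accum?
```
Trace:
  accum=1
  accum=1, k=0
  accum=2, k=1
  accum=4, k=2
  accum=7, k=3
  accum=11, k=4
  accum=16, k=5

Final answer: 16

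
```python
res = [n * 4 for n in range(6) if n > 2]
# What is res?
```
Trace:
  n=0
  n=1
  n=2
  n=3
  n=4
  n=5
  res=[12, 16, 20]

Final answer: [12, 16, 20]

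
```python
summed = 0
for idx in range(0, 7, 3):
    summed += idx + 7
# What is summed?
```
Trace:
  summed=0
  summed=7, idx=0
  summed=17, idx=3
  summed=30, idx=6

Final answer: 30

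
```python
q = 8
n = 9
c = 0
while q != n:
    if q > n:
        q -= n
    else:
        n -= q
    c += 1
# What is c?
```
Trace:
  q=8
  q=8, n=9
  q=8, n=9, c=0
  q=8, n=1, c=1
  q=7, n=1, c=2
  q=6, n=1, c=3
  q=5, n=1, c=4
  q=4, n=1, c=5
  q=3, n=1, c=6
  q=2, n=1, c=7
  q=1, n=1, c=8

Final answer: 8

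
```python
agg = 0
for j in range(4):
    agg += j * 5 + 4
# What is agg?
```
Trace:
  agg=0
  agg=4, j=0
  agg=13, j=1
  agg=27, j=2
  agg=46, j=3

Final answer: 46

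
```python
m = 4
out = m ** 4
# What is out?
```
Trace:
  m=4
  m=4, out=256

Final answer: 256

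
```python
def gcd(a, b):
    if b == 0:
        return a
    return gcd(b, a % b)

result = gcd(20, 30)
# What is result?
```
Call trace:
gcd(a=20, b=30)
  gcd(a=30, b=20)
    gcd(a=20, b=10)
      gcd(a=10, b=0)
      -> return 10
    -> return 10
  -> return 10
-> return 10

Final answer: 10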